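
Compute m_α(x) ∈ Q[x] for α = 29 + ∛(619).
m_α(x) = x^3 - 87x^2 + 2523x - 25008

Set β = α - 29 = ∛(619), so β^3 = 619. Then (α - 29)^3 - 619 = 0, i.e. α is a root of g(x) = (x - 29)^3 - 619 = x^3 - 87x^2 + 2523x - 25008. Since g(x) = h(x - 29) where h(x) = x^3 - 619, and h is irreducible over Q (because 619 is not a perfect cube, so h has no rational root, and a monic cubic with no rational root is irreducible), g is also irreducible (irreducibility is preserved under the substitution x → x - 29). Hence m_α(x) = x^3 - 87x^2 + 2523x - 25008.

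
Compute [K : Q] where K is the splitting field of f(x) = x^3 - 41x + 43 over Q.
[K : Q] = 6

By the rational root test, any rational root of the monic integer polynomial f(x) = x^3 - 41x + 43 must be an integer dividing the constant term 43, i.e. one of ±{1, 43}. Evaluating: f(1) = 3, f(-1) = 83, f(43) = 77787, f(-43) = -77701; none is 0, so f has no rational root and is therefore irreducible over Q (a cubic with no linear factor over a field is irreducible). For an irreducible cubic, the Galois group is A_3 or S_3 according as the discriminant disc(f) = -4a^3 - 27b^2 = -4·(-41)^3 - 27·(43)^2 = 225761 is or is not a square in Q. Here disc(f) = 225761 is not a perfect square in Q, so the Galois group of f over Q is not contained in A_3 and must be all of S_3. The splitting field has degree |S_3| = 6 over Q, so [K : Q] = 6.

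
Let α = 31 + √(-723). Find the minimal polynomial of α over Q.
m_α(x) = x^2 - 62x + 1684

From α - 31 = √(-723), squaring gives (α - 31)^2 = -723, i.e. α^2 - 62α + 961 = -723, so α^2 - 62α + 1684 = 0. The discriminant of x^2 - 62x + 1684 is (-62)^2 - 4·(1684) = 3844 - 6736 = -2892, and 4·(-723) is not a perfect square in Q since -723 is squarefree and ≠ 1. Hence x^2 - 62x + 1684 is irreducible over Q and is the minimal polynomial of α.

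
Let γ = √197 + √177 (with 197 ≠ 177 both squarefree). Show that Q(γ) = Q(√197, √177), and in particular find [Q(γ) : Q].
[Q(γ) : Q] = 4 (equivalently, Q(γ) = Q(√197, √177))

Obviously Q(γ) ⊆ Q(√197, √177), and [Q(√197, √177):Q] = 4 (since 197, 177 are distinct squarefree integers > 1 with 34869 not a perfect square). To show equality we compute the minimal polynomial of γ. From γ = √197 + √177: γ^2 = 197 + 2√(34869) + 177 = 374 + 2√(34869), so γ^2 - 374 = 2√(34869); squaring, (γ^2 - 374)^2 = 4·34869, i.e. γ^4 - 748γ^2 + 139876 - 139476 = 0, i.e. γ^4 - 748γ^2 + 400 = 0. So γ is a root of x^4 - 748x^2 + 400. This polynomial is irreducible over Q: it has no rational root (each ±√197 ± √177 is irrational), and any factorization into two quadratics over Q would force √(34869) ∈ Q (pairing opposite roots) or √197, √177 ∈ Q (other pairings), all impossible. Hence [Q(γ):Q] = 4 = [Q(√197, √177):Q], so Q(γ) = Q(√197, √177).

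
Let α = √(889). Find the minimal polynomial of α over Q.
m_α(x) = x^2 - 889

α satisfies α^2 - 889 = 0, so x^2 - 889 annihilates α. Since d = 889 is squarefree and ≠ 1, it is not a perfect square in Q, so x^2 - 889 has no rational root and is therefore irreducible over Q (a degree-2 polynomial over a field is irreducible iff it has no root). Hence m_α(x) = x^2 - 889.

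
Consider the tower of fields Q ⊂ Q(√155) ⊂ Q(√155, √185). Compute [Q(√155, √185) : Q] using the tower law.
[Q(√155, √185) : Q] = 4

[Q(√155):Q] = 2 (min poly x^2 - 155, irreducible since 155 is squarefree > 1). For the top step, suppose √185 ∈ Q(√155), say √185 = c + d√155 with c, d ∈ Q. Squaring: 185 = c^2 + 155d^2 + 2cd√155. Since √155 ∉ Q this forces 2cd = 0. If d = 0 then √185 = c ∈ Q, contradicting 185 squarefree > 1. If c = 0 then 185 = 155d^2, so 155·185 = (155d)^2 is a perfect square in Q — but 155·185 = 28675 is not a perfect square (since 155 and 185 are distinct squarefree integers). Contradiction. Hence √185 ∉ Q(√155), so x^2 - 185 stays irreducible over Q(√155) and [Q(√155, √185) : Q(√155)] = 2. By the tower law, [Q(√155, √185) : Q] = 2 · 2 = 4.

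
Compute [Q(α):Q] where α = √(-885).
[Q(α):Q] = 2

[Q(α):Q] equals the degree of the minimal polynomial of α. Here α^2 = -885 and x^2 + 885 is irreducible (d = -885 is squarefree, ≠ 1, hence not a square), so deg(m_α) = 2. Thus [Q(α):Q] = 2.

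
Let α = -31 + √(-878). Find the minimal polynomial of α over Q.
m_α(x) = x^2 + 62x + 1839

From α + 31 = √(-878), squaring gives (α + 31)^2 = -878, i.e. α^2 + 62α + 961 = -878, so α^2 + 62α + 1839 = 0. The discriminant of x^2 + 62x + 1839 is (62)^2 - 4·(1839) = 3844 - 7356 = -3512, and 4·(-878) is not a perfect square in Q since -878 is squarefree and ≠ 1. Hence x^2 + 62x + 1839 is irreducible over Q and is the minimal polynomial of α.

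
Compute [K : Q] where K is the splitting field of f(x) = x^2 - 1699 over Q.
[K : Q] = 2

f(x) = x^2 - 1699 factors as (x - √1699)(x + √1699). The splitting field is K = Q(√1699). Since 1699 is squarefree and > 1, it is not a perfect square, so x^2 - 1699 is irreducible over Q and [Q(√1699) : Q] = 2. Hence [K : Q] = 2.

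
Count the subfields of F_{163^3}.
F_{163^3} has 2 subfields

The subfields of F_{p^n} are exactly the fields F_{p^d} for d | n (each is the fixed field of the unique index-d subgroup of Gal(F_{p^n}/F_p) ≅ Z/nZ). The divisors of n = 3 are {1, 3}, giving 2 subfields: F_{163^1}, F_{163^3}.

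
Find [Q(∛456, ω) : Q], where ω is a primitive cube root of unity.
[Q(∛456, ω) : Q] = 6

[Q(∛456):Q] = 3 (min poly x^3 - 456, irreducible since 456 is not a perfect cube). [Q(ω):Q] = 2 (min poly x^2 + x + 1). Since Q(∛456) ⊂ R and ω ∉ R, we have ω ∉ Q(∛456), so x^2 + x + 1 remains irreducible over Q(∛456) and [Q(∛456, ω) : Q(∛456)] = 2. By the tower law, [Q(∛456, ω) : Q] = 3 · 2 = 6. (In fact Q(∛456, ω) is the splitting field of x^3 - 456 over Q.)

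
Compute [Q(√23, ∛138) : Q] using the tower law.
[Q(√23, ∛138) : Q] = 6

Let L = Q(√23, ∛138). Since Q(√23) ⊂ L and [Q(√23):Q] = 2, the tower law gives 2 | [L:Q]. Likewise Q(∛138) ⊂ L with [Q(∛138):Q] = 3 (because 138 is not a perfect cube), so 3 | [L:Q]. As gcd(2,3) = 1, [L:Q] is divisible by 6. Conversely L is generated over Q by √23 and ∛138, so [L:Q] ≤ 2·3 = 6. Therefore [Q(√23, ∛138) : Q] = 6.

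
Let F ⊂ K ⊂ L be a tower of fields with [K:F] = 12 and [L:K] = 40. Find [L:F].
[L:F] = 480

The tower law says that for any tower of field extensions F ⊂ K ⊂ L with finite degrees, [L:F] = [L:K] · [K:F]. Here this gives [L:F] = 40 · 12 = 480.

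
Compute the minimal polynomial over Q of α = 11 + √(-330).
m_α(x) = x^2 - 22x + 451

From α - 11 = √(-330), squaring gives (α - 11)^2 = -330, i.e. α^2 - 22α + 121 = -330, so α^2 - 22α + 451 = 0. The discriminant of x^2 - 22x + 451 is (-22)^2 - 4·(451) = 484 - 1804 = -1320, and 4·(-330) is not a perfect square in Q since -330 is squarefree and ≠ 1. Hence x^2 - 22x + 451 is irreducible over Q and is the minimal polynomial of α.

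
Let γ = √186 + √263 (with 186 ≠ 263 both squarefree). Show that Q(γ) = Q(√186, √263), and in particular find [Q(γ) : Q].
[Q(γ) : Q] = 4 (equivalently, Q(γ) = Q(√186, √263))

Obviously Q(γ) ⊆ Q(√186, √263), and [Q(√186, √263):Q] = 4 (since 186, 263 are distinct squarefree integers > 1 with 48918 not a perfect square). To show equality we compute the minimal polynomial of γ. From γ = √186 + √263: γ^2 = 186 + 2√(48918) + 263 = 449 + 2√(48918), so γ^2 - 449 = 2√(48918); squaring, (γ^2 - 449)^2 = 4·48918, i.e. γ^4 - 898γ^2 + 201601 - 195672 = 0, i.e. γ^4 - 898γ^2 + 5929 = 0. So γ is a root of x^4 - 898x^2 + 5929. This polynomial is irreducible over Q: it has no rational root (each ±√186 ± √263 is irrational), and any factorization into two quadratics over Q would force √(48918) ∈ Q (pairing opposite roots) or √186, √263 ∈ Q (other pairings), all impossible. Hence [Q(γ):Q] = 4 = [Q(√186, √263):Q], so Q(γ) = Q(√186, √263).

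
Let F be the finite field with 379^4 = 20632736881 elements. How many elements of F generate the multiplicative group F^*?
There are φ(20632736880) = 4467778560 primitive elements

F_q^* is cyclic of order q - 1 = 20632736880. A cyclic group of order m has exactly φ(m) generators. Here m = 20632736880 = 2^4 · 3^3 · 5 · 7 · 19 · 71821, so the number of primitive elements is φ(20632736880) = 4467778560.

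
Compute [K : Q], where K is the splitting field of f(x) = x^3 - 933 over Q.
[K : Q] = 6

The roots of x^3 - 933 are ∛933, ω∛933, ω^2∛933 where ω = e^(2πi/3) is a primitive cube root of unity, so K = Q(∛933, ω). Now [Q(∛933):Q] = 3 (since 933 is not a perfect cube, x^3 - 933 is irreducible) and [Q(ω):Q] = 2. Both 2 and 3 divide [K:Q], and [K:Q] ≤ 3·2 = 6, so [K:Q] = 6. (Equivalently: Q(∛933) ⊂ R but ω ∉ R, so [K : Q(∛933)] = 2.)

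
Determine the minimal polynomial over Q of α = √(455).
m_α(x) = x^2 - 455

α satisfies α^2 - 455 = 0, so x^2 - 455 annihilates α. Since d = 455 is squarefree and ≠ 1, it is not a perfect square in Q, so x^2 - 455 has no rational root and is therefore irreducible over Q (a degree-2 polynomial over a field is irreducible iff it has no root). Hence m_α(x) = x^2 - 455.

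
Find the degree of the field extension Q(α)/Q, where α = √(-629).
[Q(α):Q] = 2

[Q(α):Q] equals the degree of the minimal polynomial of α. Here α^2 = -629 and x^2 + 629 is irreducible (d = -629 is squarefree, ≠ 1, hence not a square), so deg(m_α) = 2. Thus [Q(α):Q] = 2.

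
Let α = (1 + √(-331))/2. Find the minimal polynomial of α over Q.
m_α(x) = x^2 - x + 83

From 2α - 1 = √(-331), squaring gives (2α - 1)^2 = -331, i.e. 4α^2 - 4α + 1 = -331, so α^2 - α + (1 + 331)/4 = 0. Since -331 ≡ 1 (mod 4), (1 + 331)/4 = 83 ∈ Z. The polynomial x^2 - x + 83 has discriminant 1 - 4·(83) = -331, which is not a perfect square in Q (d = -331 is squarefree and ≠ 1), so x^2 - x + 83 is irreducible over Q. It is the minimal polynomial of α.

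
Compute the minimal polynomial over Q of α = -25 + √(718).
m_α(x) = x^2 + 50x - 93

From α + 25 = √(718), squaring gives (α + 25)^2 = 718, i.e. α^2 + 50α + 625 = 718, so α^2 + 50α - 93 = 0. The discriminant of x^2 + 50x - 93 is (50)^2 - 4·(-93) = 2500 + 372 = 2872, and 4·(718) is not a perfect square in Q since 718 is squarefree and ≠ 1. Hence x^2 + 50x - 93 is irreducible over Q and is the minimal polynomial of α.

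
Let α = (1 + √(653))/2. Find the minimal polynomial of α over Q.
m_α(x) = x^2 - x - 163

From 2α - 1 = √(653), squaring gives (2α - 1)^2 = 653, i.e. 4α^2 - 4α + 1 = 653, so α^2 - α + (1 - 653)/4 = 0. Since 653 ≡ 1 (mod 4), (1 - 653)/4 = -163 ∈ Z. The polynomial x^2 - x - 163 has discriminant 1 - 4·(-163) = 653, which is not a perfect square in Q (d = 653 is squarefree and ≠ 1), so x^2 - x - 163 is irreducible over Q. It is the minimal polynomial of α.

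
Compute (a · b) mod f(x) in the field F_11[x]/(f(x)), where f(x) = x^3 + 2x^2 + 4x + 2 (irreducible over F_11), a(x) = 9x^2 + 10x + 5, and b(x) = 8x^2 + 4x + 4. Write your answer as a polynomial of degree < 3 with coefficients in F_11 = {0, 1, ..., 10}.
a · b ≡ 5x^2 + 6x + 10 (mod f(x))

Multiply in F_11[x]: a(x)·b(x) = (9x^2 + 10x + 5)·(8x^2 + 4x + 4) = 6x^4 + 6x^3 + 6x^2 + 5x + 9. This has degree ≥ 3, so divide by f(x) over F_11: 6x^4 + 6x^3 + 6x^2 + 5x + 9 = (6x + 5)·(x^3 + 2x^2 + 4x + 2) + (5x^2 + 6x + 10). Hence a·b ≡ 5x^2 + 6x + 10 (mod f). (F_11[x]/(f) is a field with 11^3 = 1331 elements since f is irreducible of degree 3.)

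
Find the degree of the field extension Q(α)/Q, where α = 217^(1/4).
[Q(α):Q] = 4

α is a root of x^4 - 217. By Eisenstein's criterion at the prime p = 7 (which divides the constant term 217 but p^2 = 49 does not, since 217 is squarefree), x^4 - 217 is irreducible over Q. Hence [Q(α):Q] = 4.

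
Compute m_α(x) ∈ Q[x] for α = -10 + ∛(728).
m_α(x) = x^3 + 30x^2 + 300x + 272

Set β = α + 10 = ∛(728), so β^3 = 728. Then (α + 10)^3 - 728 = 0, i.e. α is a root of g(x) = (x + 10)^3 - 728 = x^3 + 30x^2 + 300x + 272. Since g(x) = h(x + 10) where h(x) = x^3 - 728, and h is irreducible over Q (because 728 is not a perfect cube, so h has no rational root, and a monic cubic with no rational root is irreducible), g is also irreducible (irreducibility is preserved under the substitution x → x + 10). Hence m_α(x) = x^3 + 30x^2 + 300x + 272.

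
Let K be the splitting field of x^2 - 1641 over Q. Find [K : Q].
[K : Q] = 2

f(x) = x^2 - 1641 factors as (x - √1641)(x + √1641). The splitting field is K = Q(√1641). Since 1641 is squarefree and > 1, it is not a perfect square, so x^2 - 1641 is irreducible over Q and [Q(√1641) : Q] = 2. Hence [K : Q] = 2.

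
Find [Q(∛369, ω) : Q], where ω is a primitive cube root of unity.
[Q(∛369, ω) : Q] = 6

[Q(∛369):Q] = 3 (min poly x^3 - 369, irreducible since 369 is not a perfect cube). [Q(ω):Q] = 2 (min poly x^2 + x + 1). Since Q(∛369) ⊂ R and ω ∉ R, we have ω ∉ Q(∛369), so x^2 + x + 1 remains irreducible over Q(∛369) and [Q(∛369, ω) : Q(∛369)] = 2. By the tower law, [Q(∛369, ω) : Q] = 3 · 2 = 6. (In fact Q(∛369, ω) is the splitting field of x^3 - 369 over Q.)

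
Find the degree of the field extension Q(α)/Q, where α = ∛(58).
[Q(α):Q] = 3

The minimal polynomial of α is x^3 - 58, irreducible over Q since 58 is not a perfect cube (so x^3 - 58 has no rational root). Hence [Q(α):Q] = deg(m_α) = 3.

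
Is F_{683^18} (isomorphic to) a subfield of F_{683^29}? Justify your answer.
No: F_{683^18} is not a subfield of F_{683^29}

F_{p^m} embeds in F_{p^n} iff m | n. Here 18 ∤ 29 (since 29 = 1·18 + 11 with remainder 11 ≠ 0), so F_{683^18} is not a subfield of F_{683^29}. Equivalently: if it were, the tower law would give 18 = [F_{683^18}:F_683] dividing [F_{683^29}:F_683] = 29, contradiction.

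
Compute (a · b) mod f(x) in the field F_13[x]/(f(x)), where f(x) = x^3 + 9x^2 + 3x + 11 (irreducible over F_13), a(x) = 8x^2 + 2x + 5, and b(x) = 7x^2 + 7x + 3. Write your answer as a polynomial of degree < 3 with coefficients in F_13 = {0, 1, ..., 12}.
a · b ≡ 2x^2 + 12x + 5 (mod f(x))

Multiply in F_13[x]: a(x)·b(x) = (8x^2 + 2x + 5)·(7x^2 + 7x + 3) = 4x^4 + 5x^3 + 8x^2 + 2x + 2. This has degree ≥ 3, so divide by f(x) over F_13: 4x^4 + 5x^3 + 8x^2 + 2x + 2 = (4x + 8)·(x^3 + 9x^2 + 3x + 11) + (2x^2 + 12x + 5). Hence a·b ≡ 2x^2 + 12x + 5 (mod f). (F_13[x]/(f) is a field with 13^3 = 2197 elements since f is irreducible of degree 3.)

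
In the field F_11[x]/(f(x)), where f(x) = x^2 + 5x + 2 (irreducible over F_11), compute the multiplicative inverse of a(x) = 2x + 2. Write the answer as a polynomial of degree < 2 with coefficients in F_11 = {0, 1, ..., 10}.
a(x)^(-1) ≡ 3x + 1 (mod f(x))

Since f is irreducible over F_11, F_11[x]/(f) is a field and a(x) ≠ 0 has an inverse. Apply the extended Euclidean algorithm to f(x) and a(x) in F_11[x]: f(x) = (6x + 2)·a(x) + (9). The last nonzero remainder is the constant 9 = gcd(f, a) in F_11. Back-substituting through the division chain expresses 9 = s(x)·a(x) + t(x)·f(x) with s(x) ≡ 5x + 9 (mod f), so (5x + 9)·a(x) ≡ 9 (mod f). Multiplying by 9^(-1) ≡ 5 in F_11 gives a(x)^(-1) ≡ 5·(5x + 9) ≡ 3x + 1 (mod f). Check: (2x + 2)·(3x + 1) = 6x^2 + 8x + 2 ≡ 1 (mod x^2 + 5x + 2).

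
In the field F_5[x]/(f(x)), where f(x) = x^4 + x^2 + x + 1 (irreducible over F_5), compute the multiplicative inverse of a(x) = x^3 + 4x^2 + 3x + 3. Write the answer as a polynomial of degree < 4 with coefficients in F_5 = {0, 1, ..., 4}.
a(x)^(-1) ≡ 3x^3 + 2x + 3 (mod f(x))

Since f is irreducible over F_5, F_5[x]/(f) is a field and a(x) ≠ 0 has an inverse. Apply the extended Euclidean algorithm to f(x) and a(x) in F_5[x]: f(x) = (x + 1)·a(x) + (4x^2 + 3);  a(x) = (4x + 1)·(4x^2 + 3) + (x);  (4x^2 + 3) = (4x)·(x) + (3). The last nonzero remainder is the constant 3 = gcd(f, a) in F_5. Back-substituting through the division chain expresses 3 = s(x)·a(x) + t(x)·f(x) with s(x) ≡ 4x^3 + x + 4 (mod f), so (4x^3 + x + 4)·a(x) ≡ 3 (mod f). Multiplying by 3^(-1) ≡ 2 in F_5 gives a(x)^(-1) ≡ 2·(4x^3 + x + 4) ≡ 3x^3 + 2x + 3 (mod f). Check: (x^3 + 4x^2 + 3x + 3)·(3x^3 + 2x + 3) = 3x^6 + 2x^5 + x^4 + 3x^2 + 4 ≡ 1 (mod x^4 + x^2 + x + 1).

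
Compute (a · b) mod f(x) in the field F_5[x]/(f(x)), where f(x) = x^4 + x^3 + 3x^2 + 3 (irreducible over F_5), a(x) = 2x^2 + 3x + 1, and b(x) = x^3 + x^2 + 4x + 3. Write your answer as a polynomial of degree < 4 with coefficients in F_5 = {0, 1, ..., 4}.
a · b ≡ 3x^3 + 2x + 4 (mod f(x))

Multiply in F_5[x]: a(x)·b(x) = (2x^2 + 3x + 1)·(x^3 + x^2 + 4x + 3) = 2x^5 + 2x^3 + 4x^2 + 3x + 3. This has degree ≥ 4, so divide by f(x) over F_5: 2x^5 + 2x^3 + 4x^2 + 3x + 3 = (2x + 3)·(x^4 + x^3 + 3x^2 + 3) + (3x^3 + 2x + 4). Hence a·b ≡ 3x^3 + 2x + 4 (mod f). (F_5[x]/(f) is a field with 5^4 = 625 elements since f is irreducible of degree 4.)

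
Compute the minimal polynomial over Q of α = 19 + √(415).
m_α(x) = x^2 - 38x - 54

From α - 19 = √(415), squaring gives (α - 19)^2 = 415, i.e. α^2 - 38α + 361 = 415, so α^2 - 38α - 54 = 0. The discriminant of x^2 - 38x - 54 is (-38)^2 - 4·(-54) = 1444 + 216 = 1660, and 4·(415) is not a perfect square in Q since 415 is squarefree and ≠ 1. Hence x^2 - 38x - 54 is irreducible over Q and is the minimal polynomial of α.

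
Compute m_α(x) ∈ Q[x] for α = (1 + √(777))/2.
m_α(x) = x^2 - x - 194

From 2α - 1 = √(777), squaring gives (2α - 1)^2 = 777, i.e. 4α^2 - 4α + 1 = 777, so α^2 - α + (1 - 777)/4 = 0. Since 777 ≡ 1 (mod 4), (1 - 777)/4 = -194 ∈ Z. The polynomial x^2 - x - 194 has discriminant 1 - 4·(-194) = 777, which is not a perfect square in Q (d = 777 is squarefree and ≠ 1), so x^2 - x - 194 is irreducible over Q. It is the minimal polynomial of α.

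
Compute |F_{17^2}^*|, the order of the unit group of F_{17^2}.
|F_{17^2}^*| = 288

F_{17^2} has 17^2 = 289 elements; its multiplicative group consists of all nonzero elements, so |F_{17^2}^*| = 289 - 1 = 288. (It is cyclic since any finite subgroup of the multiplicative group of a field is cyclic.)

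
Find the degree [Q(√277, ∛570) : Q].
[Q(√277, ∛570) : Q] = 6

Let L = Q(√277, ∛570). Since Q(√277) ⊂ L and [Q(√277):Q] = 2, the tower law gives 2 | [L:Q]. Likewise Q(∛570) ⊂ L with [Q(∛570):Q] = 3 (because 570 is not a perfect cube), so 3 | [L:Q]. As gcd(2,3) = 1, [L:Q] is divisible by 6. Conversely L is generated over Q by √277 and ∛570, so [L:Q] ≤ 2·3 = 6. Therefore [Q(√277, ∛570) : Q] = 6.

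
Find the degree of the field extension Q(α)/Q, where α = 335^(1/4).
[Q(α):Q] = 4

α is a root of x^4 - 335. By Eisenstein's criterion at the prime p = 5 (which divides the constant term 335 but p^2 = 25 does not, since 335 is squarefree), x^4 - 335 is irreducible over Q. Hence [Q(α):Q] = 4.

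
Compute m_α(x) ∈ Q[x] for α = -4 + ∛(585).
m_α(x) = x^3 + 12x^2 + 48x - 521

Set β = α + 4 = ∛(585), so β^3 = 585. Then (α + 4)^3 - 585 = 0, i.e. α is a root of g(x) = (x + 4)^3 - 585 = x^3 + 12x^2 + 48x - 521. Since g(x) = h(x + 4) where h(x) = x^3 - 585, and h is irreducible over Q (because 585 is not a perfect cube, so h has no rational root, and a monic cubic with no rational root is irreducible), g is also irreducible (irreducibility is preserved under the substitution x → x + 4). Hence m_α(x) = x^3 + 12x^2 + 48x - 521.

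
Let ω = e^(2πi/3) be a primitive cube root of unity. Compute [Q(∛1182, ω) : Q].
[Q(∛1182, ω) : Q] = 6

[Q(∛1182):Q] = 3 (min poly x^3 - 1182, irreducible since 1182 is not a perfect cube). [Q(ω):Q] = 2 (min poly x^2 + x + 1). Since Q(∛1182) ⊂ R and ω ∉ R, we have ω ∉ Q(∛1182), so x^2 + x + 1 remains irreducible over Q(∛1182) and [Q(∛1182, ω) : Q(∛1182)] = 2. By the tower law, [Q(∛1182, ω) : Q] = 3 · 2 = 6. (In fact Q(∛1182, ω) is the splitting field of x^3 - 1182 over Q.)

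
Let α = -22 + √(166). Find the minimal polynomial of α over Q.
m_α(x) = x^2 + 44x + 318

From α + 22 = √(166), squaring gives (α + 22)^2 = 166, i.e. α^2 + 44α + 484 = 166, so α^2 + 44α + 318 = 0. The discriminant of x^2 + 44x + 318 is (44)^2 - 4·(318) = 1936 - 1272 = 664, and 4·(166) is not a perfect square in Q since 166 is squarefree and ≠ 1. Hence x^2 + 44x + 318 is irreducible over Q and is the minimal polynomial of α.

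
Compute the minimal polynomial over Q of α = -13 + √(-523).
m_α(x) = x^2 + 26x + 692

From α + 13 = √(-523), squaring gives (α + 13)^2 = -523, i.e. α^2 + 26α + 169 = -523, so α^2 + 26α + 692 = 0. The discriminant of x^2 + 26x + 692 is (26)^2 - 4·(692) = 676 - 2768 = -2092, and 4·(-523) is not a perfect square in Q since -523 is squarefree and ≠ 1. Hence x^2 + 26x + 692 is irreducible over Q and is the minimal polynomial of α.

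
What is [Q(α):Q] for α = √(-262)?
[Q(α):Q] = 2

[Q(α):Q] equals the degree of the minimal polynomial of α. Here α^2 = -262 and x^2 + 262 is irreducible (d = -262 is squarefree, ≠ 1, hence not a square), so deg(m_α) = 2. Thus [Q(α):Q] = 2.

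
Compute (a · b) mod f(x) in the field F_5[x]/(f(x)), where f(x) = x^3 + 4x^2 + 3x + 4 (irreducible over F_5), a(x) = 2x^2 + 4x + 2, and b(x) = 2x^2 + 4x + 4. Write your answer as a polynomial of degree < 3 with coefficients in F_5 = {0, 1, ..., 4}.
a · b ≡ x^2 + 3x + 3 (mod f(x))

Multiply in F_5[x]: a(x)·b(x) = (2x^2 + 4x + 2)·(2x^2 + 4x + 4) = 4x^4 + x^3 + 3x^2 + 4x + 3. This has degree ≥ 3, so divide by f(x) over F_5: 4x^4 + x^3 + 3x^2 + 4x + 3 = (4x)·(x^3 + 4x^2 + 3x + 4) + (x^2 + 3x + 3). Hence a·b ≡ x^2 + 3x + 3 (mod f). (F_5[x]/(f) is a field with 5^3 = 125 elements since f is irreducible of degree 3.)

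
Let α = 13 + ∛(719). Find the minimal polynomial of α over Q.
m_α(x) = x^3 - 39x^2 + 507x - 2916

Set β = α - 13 = ∛(719), so β^3 = 719. Then (α - 13)^3 - 719 = 0, i.e. α is a root of g(x) = (x - 13)^3 - 719 = x^3 - 39x^2 + 507x - 2916. Since g(x) = h(x - 13) where h(x) = x^3 - 719, and h is irreducible over Q (because 719 is not a perfect cube, so h has no rational root, and a monic cubic with no rational root is irreducible), g is also irreducible (irreducibility is preserved under the substitution x → x - 13). Hence m_α(x) = x^3 - 39x^2 + 507x - 2916.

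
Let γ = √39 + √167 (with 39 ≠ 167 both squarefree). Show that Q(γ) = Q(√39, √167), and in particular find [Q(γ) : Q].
[Q(γ) : Q] = 4 (equivalently, Q(γ) = Q(√39, √167))

Obviously Q(γ) ⊆ Q(√39, √167), and [Q(√39, √167):Q] = 4 (since 39, 167 are distinct squarefree integers > 1 with 6513 not a perfect square). To show equality we compute the minimal polynomial of γ. From γ = √39 + √167: γ^2 = 39 + 2√(6513) + 167 = 206 + 2√(6513), so γ^2 - 206 = 2√(6513); squaring, (γ^2 - 206)^2 = 4·6513, i.e. γ^4 - 412γ^2 + 42436 - 26052 = 0, i.e. γ^4 - 412γ^2 + 16384 = 0. So γ is a root of x^4 - 412x^2 + 16384. This polynomial is irreducible over Q: it has no rational root (each ±√39 ± √167 is irrational), and any factorization into two quadratics over Q would force √(6513) ∈ Q (pairing opposite roots) or √39, √167 ∈ Q (other pairings), all impossible. Hence [Q(γ):Q] = 4 = [Q(√39, √167):Q], so Q(γ) = Q(√39, √167).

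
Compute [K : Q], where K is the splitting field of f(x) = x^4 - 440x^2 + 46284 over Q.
[K : Q] = 4

Solving the quadratic in x^2: x^2 = (440 ± √(440^2 - 4·46284))/2 = (440 ± √8464)/2 = (440 ± 92)/2, giving x^2 = 174 or x^2 = 266. So f(x) = (x^2 - 174)(x^2 - 266) and the roots of f are ±√174, ±√266. Hence the splitting field is K = Q(√174, √266). Since 174 and 266 are distinct squarefree integers > 1, their product 46284 is not a perfect square, so √266 ∉ Q(√174). By the tower law [K:Q] = [Q(√174,√266):Q(√174)] · [Q(√174):Q] = 2 · 2 = 4.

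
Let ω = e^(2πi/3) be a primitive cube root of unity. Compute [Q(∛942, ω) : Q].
[Q(∛942, ω) : Q] = 6

[Q(∛942):Q] = 3 (min poly x^3 - 942, irreducible since 942 is not a perfect cube). [Q(ω):Q] = 2 (min poly x^2 + x + 1). Since Q(∛942) ⊂ R and ω ∉ R, we have ω ∉ Q(∛942), so x^2 + x + 1 remains irreducible over Q(∛942) and [Q(∛942, ω) : Q(∛942)] = 2. By the tower law, [Q(∛942, ω) : Q] = 3 · 2 = 6. (In fact Q(∛942, ω) is the splitting field of x^3 - 942 over Q.)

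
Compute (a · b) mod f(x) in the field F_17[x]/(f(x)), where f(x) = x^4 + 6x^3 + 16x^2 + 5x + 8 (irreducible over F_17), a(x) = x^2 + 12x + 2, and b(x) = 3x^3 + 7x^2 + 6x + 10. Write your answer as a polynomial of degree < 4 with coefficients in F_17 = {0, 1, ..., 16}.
a · b ≡ 4x^2 + 7 (mod f(x))

Multiply in F_17[x]: a(x)·b(x) = (x^2 + 12x + 2)·(3x^3 + 7x^2 + 6x + 10) = 3x^5 + 9x^4 + 11x^3 + 11x^2 + 13x + 3. This has degree ≥ 4, so divide by f(x) over F_17: 3x^5 + 9x^4 + 11x^3 + 11x^2 + 13x + 3 = (3x + 8)·(x^4 + 6x^3 + 16x^2 + 5x + 8) + (4x^2 + 7). Hence a·b ≡ 4x^2 + 7 (mod f). (F_17[x]/(f) is a field with 17^4 = 83521 elements since f is irreducible of degree 4.)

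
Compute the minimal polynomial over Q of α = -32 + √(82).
m_α(x) = x^2 + 64x + 942

From α + 32 = √(82), squaring gives (α + 32)^2 = 82, i.e. α^2 + 64α + 1024 = 82, so α^2 + 64α + 942 = 0. The discriminant of x^2 + 64x + 942 is (64)^2 - 4·(942) = 4096 - 3768 = 328, and 4·(82) is not a perfect square in Q since 82 is squarefree and ≠ 1. Hence x^2 + 64x + 942 is irreducible over Q and is the minimal polynomial of α.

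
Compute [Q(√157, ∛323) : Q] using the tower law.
[Q(√157, ∛323) : Q] = 6

Let L = Q(√157, ∛323). Since Q(√157) ⊂ L and [Q(√157):Q] = 2, the tower law gives 2 | [L:Q]. Likewise Q(∛323) ⊂ L with [Q(∛323):Q] = 3 (because 323 is not a perfect cube), so 3 | [L:Q]. As gcd(2,3) = 1, [L:Q] is divisible by 6. Conversely L is generated over Q by √157 and ∛323, so [L:Q] ≤ 2·3 = 6. Therefore [Q(√157, ∛323) : Q] = 6.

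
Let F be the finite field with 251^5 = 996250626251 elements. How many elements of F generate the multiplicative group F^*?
There are φ(996250626250) = 362272900000 primitive elements

F_q^* is cyclic of order q - 1 = 996250626250. A cyclic group of order m has exactly φ(m) generators. Here m = 996250626250 = 2 · 5^4 · 11^2 · 6586781, so the number of primitive elements is φ(996250626250) = 362272900000.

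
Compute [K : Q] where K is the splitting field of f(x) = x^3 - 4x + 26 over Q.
[K : Q] = 6

By the rational root test, any rational root of the monic integer polynomial f(x) = x^3 - 4x + 26 must be an integer dividing the constant term 26, i.e. one of ±{1, 2, 13, 26}. Evaluating: f(1) = 23, f(-1) = 29, f(2) = 26, f(-2) = 26, f(13) = 2171, f(-13) = -2119, f(26) = 17498, f(-26) = -17446; none is 0, so f has no rational root and is therefore irreducible over Q (a cubic with no linear factor over a field is irreducible). For an irreducible cubic, the Galois group is A_3 or S_3 according as the discriminant disc(f) = -4a^3 - 27b^2 = -4·(-4)^3 - 27·(26)^2 = -17996 is or is not a square in Q. Here disc(f) = -17996 is not a perfect square in Q, so the Galois group of f over Q is not contained in A_3 and must be all of S_3. The splitting field has degree |S_3| = 6 over Q, so [K : Q] = 6.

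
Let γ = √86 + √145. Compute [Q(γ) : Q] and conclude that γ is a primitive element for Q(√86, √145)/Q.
[Q(γ) : Q] = 4 (equivalently, Q(γ) = Q(√86, √145))

Obviously Q(γ) ⊆ Q(√86, √145), and [Q(√86, √145):Q] = 4 (since 86, 145 are distinct squarefree integers > 1 with 12470 not a perfect square). To show equality we compute the minimal polynomial of γ. From γ = √86 + √145: γ^2 = 86 + 2√(12470) + 145 = 231 + 2√(12470), so γ^2 - 231 = 2√(12470); squaring, (γ^2 - 231)^2 = 4·12470, i.e. γ^4 - 462γ^2 + 53361 - 49880 = 0, i.e. γ^4 - 462γ^2 + 3481 = 0. So γ is a root of x^4 - 462x^2 + 3481. This polynomial is irreducible over Q: it has no rational root (each ±√86 ± √145 is irrational), and any factorization into two quadratics over Q would force √(12470) ∈ Q (pairing opposite roots) or √86, √145 ∈ Q (other pairings), all impossible. Hence [Q(γ):Q] = 4 = [Q(√86, √145):Q], so Q(γ) = Q(√86, √145).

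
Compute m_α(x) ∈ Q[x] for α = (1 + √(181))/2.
m_α(x) = x^2 - x - 45

From 2α - 1 = √(181), squaring gives (2α - 1)^2 = 181, i.e. 4α^2 - 4α + 1 = 181, so α^2 - α + (1 - 181)/4 = 0. Since 181 ≡ 1 (mod 4), (1 - 181)/4 = -45 ∈ Z. The polynomial x^2 - x - 45 has discriminant 1 - 4·(-45) = 181, which is not a perfect square in Q (d = 181 is squarefree and ≠ 1), so x^2 - x - 45 is irreducible over Q. It is the minimal polynomial of α.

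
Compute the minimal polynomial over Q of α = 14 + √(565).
m_α(x) = x^2 - 28x - 369

From α - 14 = √(565), squaring gives (α - 14)^2 = 565, i.e. α^2 - 28α + 196 = 565, so α^2 - 28α - 369 = 0. The discriminant of x^2 - 28x - 369 is (-28)^2 - 4·(-369) = 784 + 1476 = 2260, and 4·(565) is not a perfect square in Q since 565 is squarefree and ≠ 1. Hence x^2 - 28x - 369 is irreducible over Q and is the minimal polynomial of α.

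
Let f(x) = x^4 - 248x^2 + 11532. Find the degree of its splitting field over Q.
[K : Q] = 4

Solving the quadratic in x^2: x^2 = (248 ± √(248^2 - 4·11532))/2 = (248 ± √15376)/2 = (248 ± 124)/2, giving x^2 = 186 or x^2 = 62. So f(x) = (x^2 - 186)(x^2 - 62) and the roots of f are ±√186, ±√62. Hence the splitting field is K = Q(√186, √62). Since 186 and 62 are distinct squarefree integers > 1, their product 11532 is not a perfect square, so √62 ∉ Q(√186). By the tower law [K:Q] = [Q(√186,√62):Q(√186)] · [Q(√186):Q] = 2 · 2 = 4.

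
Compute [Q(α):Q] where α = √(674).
[Q(α):Q] = 2

[Q(α):Q] equals the degree of the minimal polynomial of α. Here α^2 = 674 and x^2 - 674 is irreducible (d = 674 is squarefree, ≠ 1, hence not a square), so deg(m_α) = 2. Thus [Q(α):Q] = 2.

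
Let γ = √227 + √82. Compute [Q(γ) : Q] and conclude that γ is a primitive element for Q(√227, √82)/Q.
[Q(γ) : Q] = 4 (equivalently, Q(γ) = Q(√227, √82))

Obviously Q(γ) ⊆ Q(√227, √82), and [Q(√227, √82):Q] = 4 (since 227, 82 are distinct squarefree integers > 1 with 18614 not a perfect square). To show equality we compute the minimal polynomial of γ. From γ = √227 + √82: γ^2 = 227 + 2√(18614) + 82 = 309 + 2√(18614), so γ^2 - 309 = 2√(18614); squaring, (γ^2 - 309)^2 = 4·18614, i.e. γ^4 - 618γ^2 + 95481 - 74456 = 0, i.e. γ^4 - 618γ^2 + 21025 = 0. So γ is a root of x^4 - 618x^2 + 21025. This polynomial is irreducible over Q: it has no rational root (each ±√227 ± √82 is irrational), and any factorization into two quadratics over Q would force √(18614) ∈ Q (pairing opposite roots) or √227, √82 ∈ Q (other pairings), all impossible. Hence [Q(γ):Q] = 4 = [Q(√227, √82):Q], so Q(γ) = Q(√227, √82).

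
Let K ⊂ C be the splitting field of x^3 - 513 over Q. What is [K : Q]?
[K : Q] = 6

The roots of x^3 - 513 are ∛513, ω∛513, ω^2∛513 where ω = e^(2πi/3) is a primitive cube root of unity, so K = Q(∛513, ω). Now [Q(∛513):Q] = 3 (since 513 is not a perfect cube, x^3 - 513 is irreducible) and [Q(ω):Q] = 2. Both 2 and 3 divide [K:Q], and [K:Q] ≤ 3·2 = 6, so [K:Q] = 6. (Equivalently: Q(∛513) ⊂ R but ω ∉ R, so [K : Q(∛513)] = 2.)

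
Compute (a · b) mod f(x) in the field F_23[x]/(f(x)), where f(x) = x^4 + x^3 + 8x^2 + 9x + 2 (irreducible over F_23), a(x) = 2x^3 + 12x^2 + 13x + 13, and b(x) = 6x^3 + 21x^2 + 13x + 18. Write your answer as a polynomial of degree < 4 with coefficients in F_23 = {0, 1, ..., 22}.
a · b ≡ 13x^3 + 16x^2 + 19x + 10 (mod f(x))

Multiply in F_23[x]: a(x)·b(x) = (2x^3 + 12x^2 + 13x + 13)·(6x^3 + 21x^2 + 13x + 18) = 12x^6 + 22x^5 + 11x^4 + 14x^3 + 14x^2 + 12x + 4. This has degree ≥ 4, so divide by f(x) over F_23: 12x^6 + 22x^5 + 11x^4 + 14x^3 + 14x^2 + 12x + 4 = (12x^2 + 10x + 20)·(x^4 + x^3 + 8x^2 + 9x + 2) + (13x^3 + 16x^2 + 19x + 10). Hence a·b ≡ 13x^3 + 16x^2 + 19x + 10 (mod f). (F_23[x]/(f) is a field with 23^4 = 279841 elements since f is irreducible of degree 4.)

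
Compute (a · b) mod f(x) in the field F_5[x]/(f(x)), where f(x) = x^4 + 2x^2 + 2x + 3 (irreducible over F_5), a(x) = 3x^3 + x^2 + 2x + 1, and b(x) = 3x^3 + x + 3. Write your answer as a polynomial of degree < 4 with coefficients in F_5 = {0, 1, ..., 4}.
a · b ≡ 4x^3 + x (mod f(x))

Multiply in F_5[x]: a(x)·b(x) = (3x^3 + x^2 + 2x + 1)·(3x^3 + x + 3) = 4x^6 + 3x^5 + 4x^4 + 3x^3 + 2x + 3. This has degree ≥ 4, so divide by f(x) over F_5: 4x^6 + 3x^5 + 4x^4 + 3x^3 + 2x + 3 = (4x^2 + 3x + 1)·(x^4 + 2x^2 + 2x + 3) + (4x^3 + x). Hence a·b ≡ 4x^3 + x (mod f). (F_5[x]/(f) is a field with 5^4 = 625 elements since f is irreducible of degree 4.)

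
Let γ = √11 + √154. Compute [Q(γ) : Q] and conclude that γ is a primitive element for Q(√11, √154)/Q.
[Q(γ) : Q] = 4 (equivalently, Q(γ) = Q(√11, √154))

Obviously Q(γ) ⊆ Q(√11, √154), and [Q(√11, √154):Q] = 4 (since 11, 154 are distinct squarefree integers > 1 with 1694 not a perfect square). To show equality we compute the minimal polynomial of γ. From γ = √11 + √154: γ^2 = 11 + 2√(1694) + 154 = 165 + 2√(1694), so γ^2 - 165 = 2√(1694); squaring, (γ^2 - 165)^2 = 4·1694, i.e. γ^4 - 330γ^2 + 27225 - 6776 = 0, i.e. γ^4 - 330γ^2 + 20449 = 0. So γ is a root of x^4 - 330x^2 + 20449. This polynomial is irreducible over Q: it has no rational root (each ±√11 ± √154 is irrational), and any factorization into two quadratics over Q would force √(1694) ∈ Q (pairing opposite roots) or √11, √154 ∈ Q (other pairings), all impossible. Hence [Q(γ):Q] = 4 = [Q(√11, √154):Q], so Q(γ) = Q(√11, √154).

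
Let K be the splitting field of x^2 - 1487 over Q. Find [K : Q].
[K : Q] = 2

f(x) = x^2 - 1487 factors as (x - √1487)(x + √1487). The splitting field is K = Q(√1487). Since 1487 is squarefree and > 1, it is not a perfect square, so x^2 - 1487 is irreducible over Q and [Q(√1487) : Q] = 2. Hence [K : Q] = 2.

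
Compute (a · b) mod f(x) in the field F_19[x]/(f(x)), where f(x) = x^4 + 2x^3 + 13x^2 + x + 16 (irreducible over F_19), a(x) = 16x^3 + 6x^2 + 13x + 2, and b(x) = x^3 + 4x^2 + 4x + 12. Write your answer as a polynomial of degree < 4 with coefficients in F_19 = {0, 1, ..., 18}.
a · b ≡ 12x^3 + 13x^2 + 5x + 7 (mod f(x))

Multiply in F_19[x]: a(x)·b(x) = (16x^3 + 6x^2 + 13x + 2)·(x^3 + 4x^2 + 4x + 12) = 16x^6 + 13x^5 + 6x^4 + 4x^3 + 18x^2 + 12x + 5. This has degree ≥ 4, so divide by f(x) over F_19: 16x^6 + 13x^5 + 6x^4 + 4x^3 + 18x^2 + 12x + 5 = (16x^2 + 7)·(x^4 + 2x^3 + 13x^2 + x + 16) + (12x^3 + 13x^2 + 5x + 7). Hence a·b ≡ 12x^3 + 13x^2 + 5x + 7 (mod f). (F_19[x]/(f) is a field with 19^4 = 130321 elements since f is irreducible of degree 4.)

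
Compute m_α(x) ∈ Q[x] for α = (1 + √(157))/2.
m_α(x) = x^2 - x - 39

From 2α - 1 = √(157), squaring gives (2α - 1)^2 = 157, i.e. 4α^2 - 4α + 1 = 157, so α^2 - α + (1 - 157)/4 = 0. Since 157 ≡ 1 (mod 4), (1 - 157)/4 = -39 ∈ Z. The polynomial x^2 - x - 39 has discriminant 1 - 4·(-39) = 157, which is not a perfect square in Q (d = 157 is squarefree and ≠ 1), so x^2 - x - 39 is irreducible over Q. It is the minimal polynomial of α.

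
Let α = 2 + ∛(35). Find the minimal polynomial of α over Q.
m_α(x) = x^3 - 6x^2 + 12x - 43

Set β = α - 2 = ∛(35), so β^3 = 35. Then (α - 2)^3 - 35 = 0, i.e. α is a root of g(x) = (x - 2)^3 - 35 = x^3 - 6x^2 + 12x - 43. Since g(x) = h(x - 2) where h(x) = x^3 - 35, and h is irreducible over Q (because 35 is not a perfect cube, so h has no rational root, and a monic cubic with no rational root is irreducible), g is also irreducible (irreducibility is preserved under the substitution x → x - 2). Hence m_α(x) = x^3 - 6x^2 + 12x - 43.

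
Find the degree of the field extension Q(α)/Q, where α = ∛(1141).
[Q(α):Q] = 3

The minimal polynomial of α is x^3 - 1141, irreducible over Q since 1141 is not a perfect cube (so x^3 - 1141 has no rational root). Hence [Q(α):Q] = deg(m_α) = 3.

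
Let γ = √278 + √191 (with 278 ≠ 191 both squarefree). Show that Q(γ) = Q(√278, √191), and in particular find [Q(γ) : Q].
[Q(γ) : Q] = 4 (equivalently, Q(γ) = Q(√278, √191))

Obviously Q(γ) ⊆ Q(√278, √191), and [Q(√278, √191):Q] = 4 (since 278, 191 are distinct squarefree integers > 1 with 53098 not a perfect square). To show equality we compute the minimal polynomial of γ. From γ = √278 + √191: γ^2 = 278 + 2√(53098) + 191 = 469 + 2√(53098), so γ^2 - 469 = 2√(53098); squaring, (γ^2 - 469)^2 = 4·53098, i.e. γ^4 - 938γ^2 + 219961 - 212392 = 0, i.e. γ^4 - 938γ^2 + 7569 = 0. So γ is a root of x^4 - 938x^2 + 7569. This polynomial is irreducible over Q: it has no rational root (each ±√278 ± √191 is irrational), and any factorization into two quadratics over Q would force √(53098) ∈ Q (pairing opposite roots) or √278, √191 ∈ Q (other pairings), all impossible. Hence [Q(γ):Q] = 4 = [Q(√278, √191):Q], so Q(γ) = Q(√278, √191).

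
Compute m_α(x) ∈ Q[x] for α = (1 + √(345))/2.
m_α(x) = x^2 - x - 86

From 2α - 1 = √(345), squaring gives (2α - 1)^2 = 345, i.e. 4α^2 - 4α + 1 = 345, so α^2 - α + (1 - 345)/4 = 0. Since 345 ≡ 1 (mod 4), (1 - 345)/4 = -86 ∈ Z. The polynomial x^2 - x - 86 has discriminant 1 - 4·(-86) = 345, which is not a perfect square in Q (d = 345 is squarefree and ≠ 1), so x^2 - x - 86 is irreducible over Q. It is the minimal polynomial of α.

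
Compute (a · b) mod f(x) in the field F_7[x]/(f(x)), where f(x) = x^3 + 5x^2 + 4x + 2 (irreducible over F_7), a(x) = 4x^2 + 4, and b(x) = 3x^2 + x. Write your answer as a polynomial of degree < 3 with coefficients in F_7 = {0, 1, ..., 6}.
a · b ≡ 6x^2 + x (mod f(x))

Multiply in F_7[x]: a(x)·b(x) = (4x^2 + 4)·(3x^2 + x) = 5x^4 + 4x^3 + 5x^2 + 4x. This has degree ≥ 3, so divide by f(x) over F_7: 5x^4 + 4x^3 + 5x^2 + 4x = (5x)·(x^3 + 5x^2 + 4x + 2) + (6x^2 + x). Hence a·b ≡ 6x^2 + x (mod f). (F_7[x]/(f) is a field with 7^3 = 343 elements since f is irreducible of degree 3.)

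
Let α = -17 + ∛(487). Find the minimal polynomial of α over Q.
m_α(x) = x^3 + 51x^2 + 867x + 4426

Set β = α + 17 = ∛(487), so β^3 = 487. Then (α + 17)^3 - 487 = 0, i.e. α is a root of g(x) = (x + 17)^3 - 487 = x^3 + 51x^2 + 867x + 4426. Since g(x) = h(x + 17) where h(x) = x^3 - 487, and h is irreducible over Q (because 487 is not a perfect cube, so h has no rational root, and a monic cubic with no rational root is irreducible), g is also irreducible (irreducibility is preserved under the substitution x → x + 17). Hence m_α(x) = x^3 + 51x^2 + 867x + 4426.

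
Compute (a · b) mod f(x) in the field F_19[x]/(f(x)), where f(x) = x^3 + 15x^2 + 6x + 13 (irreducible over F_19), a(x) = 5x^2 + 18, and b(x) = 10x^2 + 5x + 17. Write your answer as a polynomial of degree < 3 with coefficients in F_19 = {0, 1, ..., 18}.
a · b ≡ 10x^2 + 9x + 3 (mod f(x))

Multiply in F_19[x]: a(x)·b(x) = (5x^2 + 18)·(10x^2 + 5x + 17) = 12x^4 + 6x^3 + 18x^2 + 14x + 2. This has degree ≥ 3, so divide by f(x) over F_19: 12x^4 + 6x^3 + 18x^2 + 14x + 2 = (12x + 16)·(x^3 + 15x^2 + 6x + 13) + (10x^2 + 9x + 3). Hence a·b ≡ 10x^2 + 9x + 3 (mod f). (F_19[x]/(f) is a field with 19^3 = 6859 elements since f is irreducible of degree 3.)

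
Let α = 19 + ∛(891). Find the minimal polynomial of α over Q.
m_α(x) = x^3 - 57x^2 + 1083x - 7750

Set β = α - 19 = ∛(891), so β^3 = 891. Then (α - 19)^3 - 891 = 0, i.e. α is a root of g(x) = (x - 19)^3 - 891 = x^3 - 57x^2 + 1083x - 7750. Since g(x) = h(x - 19) where h(x) = x^3 - 891, and h is irreducible over Q (because 891 is not a perfect cube, so h has no rational root, and a monic cubic with no rational root is irreducible), g is also irreducible (irreducibility is preserved under the substitution x → x - 19). Hence m_α(x) = x^3 - 57x^2 + 1083x - 7750.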